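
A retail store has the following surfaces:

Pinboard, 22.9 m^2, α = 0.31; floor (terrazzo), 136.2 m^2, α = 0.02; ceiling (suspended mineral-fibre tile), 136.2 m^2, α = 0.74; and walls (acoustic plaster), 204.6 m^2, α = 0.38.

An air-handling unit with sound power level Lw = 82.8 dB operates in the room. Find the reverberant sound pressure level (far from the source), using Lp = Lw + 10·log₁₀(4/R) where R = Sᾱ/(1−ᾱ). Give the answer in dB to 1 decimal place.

A = 188.359 sabins; S = 499.9 m^2.
ᾱ = 188.359/499.9 = 0.3768; R = Sᾱ/(1−ᾱ) = 188.359/(1−0.3768) = 302.245 m^2.
Lp = 82.8 + 10·log₁₀(4/302.245) = 82.8 + (-18.78) = 64.0 dB.

64.0 dB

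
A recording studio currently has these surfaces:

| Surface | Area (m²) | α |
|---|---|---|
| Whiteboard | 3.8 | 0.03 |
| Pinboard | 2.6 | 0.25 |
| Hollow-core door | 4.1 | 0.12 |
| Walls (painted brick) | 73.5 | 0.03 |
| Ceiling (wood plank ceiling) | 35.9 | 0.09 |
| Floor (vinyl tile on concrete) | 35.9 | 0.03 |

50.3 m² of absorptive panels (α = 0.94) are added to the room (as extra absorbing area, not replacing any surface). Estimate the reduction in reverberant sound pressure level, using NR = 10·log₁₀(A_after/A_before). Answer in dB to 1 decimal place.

8.5 dB

Summing Sᵢαᵢ: 0.114 + 0.650 + 0.492 + 2.205 + 3.231 + 1.077 → A_before = 7.769 sabins.
Treatment contributes 50.3·0.94 = 47.282 sabins.
New total A_after = 55.051 sabins.
NR = 10·log₁₀(55.051/7.769) = 8.5 dB.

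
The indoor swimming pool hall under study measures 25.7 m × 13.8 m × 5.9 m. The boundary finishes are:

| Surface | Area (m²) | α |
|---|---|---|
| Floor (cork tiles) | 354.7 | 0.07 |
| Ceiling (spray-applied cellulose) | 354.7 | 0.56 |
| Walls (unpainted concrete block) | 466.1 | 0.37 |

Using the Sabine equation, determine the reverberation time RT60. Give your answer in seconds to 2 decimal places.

Equivalent absorption area: A = 354.7×0.07 + 354.7×0.56 + 466.1×0.37 = 395.918 m².
Room volume: 2092.494 m³.
Sabine: RT60 = 0.161 × 2092.494 / 395.918 = 0.85 s.

0.85 sec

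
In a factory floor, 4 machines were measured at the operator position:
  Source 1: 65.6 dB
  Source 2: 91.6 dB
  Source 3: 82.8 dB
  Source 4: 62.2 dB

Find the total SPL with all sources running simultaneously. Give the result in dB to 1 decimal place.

92.2 dB

Σ 10^(Lᵢ/10) = 1.641e+09.
L_total = 10·log₁₀(1.641e+09) = 92.2 dB.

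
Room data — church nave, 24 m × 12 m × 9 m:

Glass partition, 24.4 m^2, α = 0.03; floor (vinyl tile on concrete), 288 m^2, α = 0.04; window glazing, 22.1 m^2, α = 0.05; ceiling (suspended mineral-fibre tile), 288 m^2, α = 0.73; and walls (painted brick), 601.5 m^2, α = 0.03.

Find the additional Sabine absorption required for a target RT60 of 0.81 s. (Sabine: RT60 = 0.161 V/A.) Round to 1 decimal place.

Equivalent absorption area: A₁ = 24.4*0.03 + 288*0.04 + 22.1*0.05 + 288*0.73 + 601.5*0.03 = 241.642 m^2.
Target A₂ = 0.161·2592/0.81 = 515.200 sabins (V = 2592 m³).
Shortfall: 515.200 − 241.642 = 273.6 sabins.

273.6 sabins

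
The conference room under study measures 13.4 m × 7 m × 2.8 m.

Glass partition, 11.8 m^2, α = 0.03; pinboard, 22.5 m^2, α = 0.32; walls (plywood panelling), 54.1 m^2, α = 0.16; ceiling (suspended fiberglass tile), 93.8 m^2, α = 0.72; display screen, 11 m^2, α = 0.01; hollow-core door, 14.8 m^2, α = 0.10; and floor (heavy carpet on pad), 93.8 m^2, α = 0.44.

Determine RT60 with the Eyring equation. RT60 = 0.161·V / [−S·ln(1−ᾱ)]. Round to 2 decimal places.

0.26 seconds

S = Σ Sᵢ = 301.8 m^2.
Σ(Sᵢαᵢ) = 11.8×0.03 + 22.5×0.32 + 54.1×0.16 + 93.8×0.72 + 11×0.01 + 14.8×0.10 + 93.8×0.44 = 126.608.
Mean coefficient ᾱ = A/S = 0.4195.
Eyring denominator: −S ln(1−ᾱ) = 164.139.
V = 13.4 × 7 × 2.8 = 262.64 m³.
T = 0.161·V/[−S·ln(1−ᾱ)] = 0.161·262.64/164.139 = 0.26 s.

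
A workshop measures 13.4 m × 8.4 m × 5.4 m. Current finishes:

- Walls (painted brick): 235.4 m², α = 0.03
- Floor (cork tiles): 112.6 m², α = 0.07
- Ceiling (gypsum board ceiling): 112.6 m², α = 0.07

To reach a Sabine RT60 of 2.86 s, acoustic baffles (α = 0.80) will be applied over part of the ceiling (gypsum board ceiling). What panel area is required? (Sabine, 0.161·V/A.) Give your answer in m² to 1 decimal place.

Total absorption A₁ = 235.4·0.03 + 112.6·0.07 + 112.6·0.07
  = 7.062 + 7.882 + 7.882 = 22.826 m² sabins.
V = 607.824 m³. Target absorption A₂ = 0.161 × 607.824 / 2.86 = 34.217 sabins.
Absorption to add: 34.217 − 22.826 = 11.391 sabins.
Net gain per m²: Δα = 0.80 − 0.07 = 0.73.
Area = ΔA/Δα = 11.391/0.73 = 15.6 m².

15.6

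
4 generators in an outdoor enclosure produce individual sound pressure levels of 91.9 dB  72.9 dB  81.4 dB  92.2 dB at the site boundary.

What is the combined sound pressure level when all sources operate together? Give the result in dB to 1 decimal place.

95.3 dB

Converting to relative power and adding: 10^(91.9/10) + 10^(72.9/10) + 10^(81.4/10) + 10^(92.2/10) = 3.366e+09.
Back to dB: 10·log₁₀ Σ = 95.3 dB.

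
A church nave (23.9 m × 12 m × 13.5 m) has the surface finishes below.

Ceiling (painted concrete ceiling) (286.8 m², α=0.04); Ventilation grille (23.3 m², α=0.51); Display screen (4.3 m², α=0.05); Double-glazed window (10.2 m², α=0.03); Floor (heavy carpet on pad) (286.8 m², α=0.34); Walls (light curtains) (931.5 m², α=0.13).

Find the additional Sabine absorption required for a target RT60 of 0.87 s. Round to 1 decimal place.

Total absorption A₁ = 286.8×0.04 + 23.3×0.51 + 4.3×0.05 + 10.2×0.03 + 286.8×0.34 + 931.5×0.13
  = 11.472 + 11.883 + 0.215 + 0.306 + 97.512 + 121.095 = 242.483 m² sabins.
For T = 0.87 s, need A₂ = 0.161·V/T = 0.161·3871.8/0.87 = 716.506 sabins.
Additional absorption ΔA = 716.506 − 242.483 = 474.0 sabins.

474.0 sabins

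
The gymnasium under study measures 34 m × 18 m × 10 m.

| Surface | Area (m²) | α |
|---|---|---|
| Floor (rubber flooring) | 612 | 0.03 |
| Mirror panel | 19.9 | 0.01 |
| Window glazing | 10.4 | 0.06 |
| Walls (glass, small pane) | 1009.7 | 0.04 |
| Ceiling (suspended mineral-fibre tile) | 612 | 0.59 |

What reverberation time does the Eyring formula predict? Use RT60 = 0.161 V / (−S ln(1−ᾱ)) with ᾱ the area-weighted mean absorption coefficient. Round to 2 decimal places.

2.12 sec

S = Σ Sᵢ = 2264.0 m².
Σ(Sᵢαᵢ) = 612·0.03 + 19.9·0.01 + 10.4·0.06 + 1009.7·0.04 + 612·0.59 = 420.651.
Mean coefficient ᾱ = A/S = 0.1858.
−S·ln(1−ᾱ) = −2264.0 × ln(1 − 0.1858) = 465.363.
V = 34 × 18 × 10 = 6120 m³.
RT60 = 0.161 × 6120 / 465.363 = 2.12 s.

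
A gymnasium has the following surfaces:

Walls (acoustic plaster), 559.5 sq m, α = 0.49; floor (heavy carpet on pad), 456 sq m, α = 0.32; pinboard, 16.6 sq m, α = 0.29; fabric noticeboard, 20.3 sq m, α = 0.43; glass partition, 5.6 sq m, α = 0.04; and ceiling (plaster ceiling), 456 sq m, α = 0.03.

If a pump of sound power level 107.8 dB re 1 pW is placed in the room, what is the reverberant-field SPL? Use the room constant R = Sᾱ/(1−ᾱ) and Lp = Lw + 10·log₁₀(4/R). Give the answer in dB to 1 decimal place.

Σ(Sᵢαᵢ) = 559.5×0.49 + 456×0.32 + 16.6×0.29 + 20.3×0.43 + 5.6×0.04 + 456×0.03 = 447.522; total area S = 1514.0 sq m.
ᾱ = 447.522/1514.0 = 0.2956; R = Sᾱ/(1−ᾱ) = 447.522/(1−0.2956) = 635.324 sq m.
Lp = 107.8 + 10·log₁₀(4/635.324) = 107.8 + (-22.01) = 85.8 dB.

85.8 dB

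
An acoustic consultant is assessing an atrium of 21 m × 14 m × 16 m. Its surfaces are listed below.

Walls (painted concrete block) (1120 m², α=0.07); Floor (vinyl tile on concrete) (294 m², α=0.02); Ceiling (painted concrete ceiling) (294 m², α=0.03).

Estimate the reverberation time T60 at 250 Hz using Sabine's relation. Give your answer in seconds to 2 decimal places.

8.13 s

Summing Sᵢαᵢ: 78.400 + 5.880 + 8.820 → A = 93.100 sabins.
V = 21·14·16 = 4704 m³.
RT60 = 0.161 · V / A = 0.161 × 4704 / 93.100 = 8.13 s.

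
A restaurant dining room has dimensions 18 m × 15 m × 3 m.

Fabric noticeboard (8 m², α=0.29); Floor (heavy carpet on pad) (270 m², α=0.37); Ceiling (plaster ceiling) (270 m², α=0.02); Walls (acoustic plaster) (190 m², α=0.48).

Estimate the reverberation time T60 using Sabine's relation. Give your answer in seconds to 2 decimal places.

0.66 s

A = Σ Sᵢαᵢ = 8*0.29 + 270*0.37 + 270*0.02 + 190*0.48 = 198.820 sabins.
Volume V = 18 × 15 × 3 = 810 m³.
Sabine: RT60 = 0.161 × 810 / 198.820 = 0.66 s.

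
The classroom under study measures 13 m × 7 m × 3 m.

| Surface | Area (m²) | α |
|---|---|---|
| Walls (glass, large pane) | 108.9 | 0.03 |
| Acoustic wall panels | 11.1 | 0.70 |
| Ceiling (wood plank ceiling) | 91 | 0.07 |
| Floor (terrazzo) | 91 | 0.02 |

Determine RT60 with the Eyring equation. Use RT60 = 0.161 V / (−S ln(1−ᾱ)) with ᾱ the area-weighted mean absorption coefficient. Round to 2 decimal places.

2.21 seconds

Total surface area S = 108.9 + 11.1 + 91 + 91 = 302.0 m².
Σ(Sᵢαᵢ) = 108.9·0.03 + 11.1·0.70 + 91·0.07 + 91·0.02 = 19.227.
Mean coefficient ᾱ = A/S = 0.0637.
Eyring denominator: −S ln(1−ᾱ) = 19.877.
V = 13 × 7 × 3 = 273 m³.
T = 0.161·V/[−S·ln(1−ᾱ)] = 0.161·273/19.877 = 2.21 s.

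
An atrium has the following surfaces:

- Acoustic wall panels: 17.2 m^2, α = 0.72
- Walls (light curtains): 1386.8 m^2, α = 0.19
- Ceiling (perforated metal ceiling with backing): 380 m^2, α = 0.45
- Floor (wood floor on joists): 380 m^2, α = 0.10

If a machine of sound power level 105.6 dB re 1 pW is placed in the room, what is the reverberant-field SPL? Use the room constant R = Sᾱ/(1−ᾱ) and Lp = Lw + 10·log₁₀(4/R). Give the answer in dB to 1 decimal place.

A = 484.876 sabins; S = 2164.0 m^2.
ᾱ = 484.876/2164.0 = 0.2241; R = Sᾱ/(1−ᾱ) = 484.876/(1−0.2241) = 624.921 m^2.
Lp = Lw + 10 log₁₀(4/R) = 105.6 -21.94 = 83.7 dB.

83.7 dB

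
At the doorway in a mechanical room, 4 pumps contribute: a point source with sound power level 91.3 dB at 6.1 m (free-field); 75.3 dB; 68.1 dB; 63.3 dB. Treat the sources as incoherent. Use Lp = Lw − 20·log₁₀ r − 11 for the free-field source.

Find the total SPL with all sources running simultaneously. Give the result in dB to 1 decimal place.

Source at 6.1 m: Lp = 91.3 − 20·log₁₀(6.1) − 11 = 64.6 dB.
Sum in the linear (power) domain: Σ 10^(Lᵢ/10) = 10^(64.6/10) + 10^(75.3/10) + 10^(68.1/10) + 10^(63.3/10) = 4.536e+07.
Combined level = 10 log₁₀(4.536e+07) = 76.6 dB.

76.6 dB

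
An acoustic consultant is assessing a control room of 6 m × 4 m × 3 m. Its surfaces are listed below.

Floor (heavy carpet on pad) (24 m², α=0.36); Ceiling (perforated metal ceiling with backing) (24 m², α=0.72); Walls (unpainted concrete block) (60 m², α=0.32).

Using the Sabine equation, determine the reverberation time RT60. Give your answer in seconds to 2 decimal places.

0.26 seconds

A = Σ Sᵢαᵢ = 24·0.36 + 24·0.72 + 60·0.32 = 45.120 sabins.
V = 6·4·3 = 72 m³.
RT60 = 0.161 · V / A = 0.161 × 72 / 45.120 = 0.26 s.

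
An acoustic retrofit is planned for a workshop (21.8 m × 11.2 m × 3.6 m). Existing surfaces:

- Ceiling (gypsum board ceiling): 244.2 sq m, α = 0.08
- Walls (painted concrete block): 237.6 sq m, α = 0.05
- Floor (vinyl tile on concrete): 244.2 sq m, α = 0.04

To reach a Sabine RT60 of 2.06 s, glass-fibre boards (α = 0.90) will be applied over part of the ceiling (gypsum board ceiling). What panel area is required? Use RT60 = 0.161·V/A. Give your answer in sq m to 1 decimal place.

A₁ = Σ Sᵢαᵢ = 244.2*0.08 + 237.6*0.05 + 244.2*0.04 = 41.184 sabins.
Required A₂ = 0.161·878.976/2.06 = 68.697 sabins.
Absorption to add: 68.697 − 41.184 = 27.513 sabins.
Net gain per sq m: Δα = 0.90 − 0.08 = 0.82.
Area = ΔA/Δα = 27.513/0.82 = 33.6 sq m.

33.6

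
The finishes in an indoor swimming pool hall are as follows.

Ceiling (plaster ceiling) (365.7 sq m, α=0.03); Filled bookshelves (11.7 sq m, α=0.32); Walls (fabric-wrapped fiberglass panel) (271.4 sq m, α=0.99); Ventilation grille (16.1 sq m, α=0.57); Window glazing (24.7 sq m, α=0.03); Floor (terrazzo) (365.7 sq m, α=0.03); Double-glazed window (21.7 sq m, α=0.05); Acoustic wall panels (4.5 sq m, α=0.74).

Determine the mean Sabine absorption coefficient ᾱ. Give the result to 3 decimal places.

0.285

Total surface area S = 1081.5 sq m.
Weighted sum Σ Sα = 308.705.
ᾱ = A/S = 0.285.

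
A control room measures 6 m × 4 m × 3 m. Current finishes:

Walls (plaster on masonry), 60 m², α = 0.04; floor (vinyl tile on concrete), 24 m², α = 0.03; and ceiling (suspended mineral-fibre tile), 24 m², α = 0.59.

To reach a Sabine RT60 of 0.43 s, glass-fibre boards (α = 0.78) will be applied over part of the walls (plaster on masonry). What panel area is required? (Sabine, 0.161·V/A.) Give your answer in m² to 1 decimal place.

13.1

Total absorption A₁ = 60·0.04 + 24·0.03 + 24·0.59
  = 2.400 + 0.720 + 14.160 = 17.280 m² sabins.
Required A₂ = 0.161·72/0.43 = 26.958 sabins.
ΔA needed = 26.958 − 17.280 = 9.678 sabins.
Net gain per m²: Δα = 0.78 − 0.04 = 0.74.
Area = ΔA/Δα = 9.678/0.74 = 13.1 m².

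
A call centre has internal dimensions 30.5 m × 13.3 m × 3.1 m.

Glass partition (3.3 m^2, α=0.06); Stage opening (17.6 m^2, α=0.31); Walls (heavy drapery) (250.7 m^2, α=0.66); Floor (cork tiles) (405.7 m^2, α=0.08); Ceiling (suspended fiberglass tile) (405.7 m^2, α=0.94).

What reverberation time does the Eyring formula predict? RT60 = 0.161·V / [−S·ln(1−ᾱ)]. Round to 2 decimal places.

0.24 seconds

Total surface area S = 3.3 + 17.6 + 250.7 + 405.7 + 405.7 = 1083.0 m^2.
Absorption A = 3.3·0.06 + 17.6·0.31 + 250.7·0.66 + 405.7·0.08 + 405.7·0.94 = 584.930 sabins.
Mean coefficient ᾱ = A/S = 0.5401.
−S·ln(1−ᾱ) = −1083.0 × ln(1 − 0.5401) = 841.216.
V = 30.5 × 13.3 × 3.1 = 1257.515 m³.
T = 0.161·V/[−S·ln(1−ᾱ)] = 0.161·1257.515/841.216 = 0.24 s.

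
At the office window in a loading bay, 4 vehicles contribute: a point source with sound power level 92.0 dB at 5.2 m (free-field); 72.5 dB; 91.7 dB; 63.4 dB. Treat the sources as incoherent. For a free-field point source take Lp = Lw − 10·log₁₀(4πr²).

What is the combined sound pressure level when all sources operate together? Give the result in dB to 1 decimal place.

Source at 5.2 m: Lp = 92.0 − 10·log₁₀(4π·5.2²) = 92.0 − 10·log₁₀(339.795) = 66.7 dB.
Converting to relative power and adding: 10^(66.7/10) + 10^(72.5/10) + 10^(91.7/10) + 10^(63.4/10) = 1.504e+09.
Back to dB: 10·log₁₀ Σ = 91.8 dB.

91.8 dB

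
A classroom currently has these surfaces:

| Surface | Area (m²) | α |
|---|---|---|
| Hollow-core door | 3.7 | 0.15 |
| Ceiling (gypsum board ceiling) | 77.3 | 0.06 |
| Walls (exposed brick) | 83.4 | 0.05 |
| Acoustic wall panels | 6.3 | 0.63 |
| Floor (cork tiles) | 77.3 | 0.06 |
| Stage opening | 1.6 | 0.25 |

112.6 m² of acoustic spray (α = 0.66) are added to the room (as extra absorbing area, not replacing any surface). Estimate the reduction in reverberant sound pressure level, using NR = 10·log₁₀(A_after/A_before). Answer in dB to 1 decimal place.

Total absorption A_before = 3.7×0.15 + 77.3×0.06 + 83.4×0.05 + 6.3×0.63 + 77.3×0.06 + 1.6×0.25
  = 0.555 + 4.638 + 4.170 + 3.969 + 4.638 + 0.400 = 18.370 m² sabins.
Treatment contributes 112.6·0.66 = 74.316 sabins.
New total A_after = 92.686 sabins.
NR = 10·log₁₀(92.686/18.370) = 7.0 dB.

7.0 dB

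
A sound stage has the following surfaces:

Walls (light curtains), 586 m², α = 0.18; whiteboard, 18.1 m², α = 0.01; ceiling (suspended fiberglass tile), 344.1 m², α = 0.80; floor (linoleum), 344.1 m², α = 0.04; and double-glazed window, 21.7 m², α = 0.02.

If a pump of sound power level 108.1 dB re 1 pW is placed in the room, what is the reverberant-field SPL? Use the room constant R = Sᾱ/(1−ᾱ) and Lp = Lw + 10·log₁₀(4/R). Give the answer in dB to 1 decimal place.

86.6 dB

Σ(Sᵢαᵢ) = 586·0.18 + 18.1·0.01 + 344.1·0.80 + 344.1·0.04 + 21.7·0.02 = 395.139; total area S = 1314.0 m².
ᾱ = 0.3007, so room constant R = A/(1−ᾱ) = 565.049 m².
Lp = Lw + 10 log₁₀(4/R) = 108.1 -21.50 = 86.6 dB.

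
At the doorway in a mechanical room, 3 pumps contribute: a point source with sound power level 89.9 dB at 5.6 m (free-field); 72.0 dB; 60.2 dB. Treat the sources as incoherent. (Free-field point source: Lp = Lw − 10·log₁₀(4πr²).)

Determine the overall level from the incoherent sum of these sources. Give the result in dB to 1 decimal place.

72.9 dB

Source at 5.6 m: Lp = 89.9 − 10·log₁₀(4π·5.6²) = 89.9 − 10·log₁₀(394.081) = 63.9 dB.
Σ 10^(Lᵢ/10) = 1.935e+07.
Back to dB: 10·log₁₀ Σ = 72.9 dB.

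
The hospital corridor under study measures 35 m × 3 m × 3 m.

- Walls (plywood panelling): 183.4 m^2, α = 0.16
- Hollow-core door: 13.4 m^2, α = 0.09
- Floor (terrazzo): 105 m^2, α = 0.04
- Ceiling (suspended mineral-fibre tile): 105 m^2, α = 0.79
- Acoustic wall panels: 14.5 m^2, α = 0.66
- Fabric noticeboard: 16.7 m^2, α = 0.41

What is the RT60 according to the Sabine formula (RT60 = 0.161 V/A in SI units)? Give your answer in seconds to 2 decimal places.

Total absorption A = 183.4·0.16 + 13.4·0.09 + 105·0.04 + 105·0.79 + 14.5·0.66 + 16.7·0.41
  = 29.344 + 1.206 + 4.200 + 82.950 + 9.570 + 6.847 = 134.117 m^2 sabins.
V = 35·3·3 = 315 m³.
T = 0.161 V/A = 0.161·315/134.117 = 0.38 s.

0.38 sec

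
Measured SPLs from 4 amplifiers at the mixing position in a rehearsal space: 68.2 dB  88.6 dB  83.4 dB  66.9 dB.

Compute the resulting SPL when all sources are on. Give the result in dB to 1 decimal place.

Sum in the linear (power) domain: Σ 10^(Lᵢ/10) = 10^(68.2/10) + 10^(88.6/10) + 10^(83.4/10) + 10^(66.9/10) = 9.547e+08.
Back to dB: 10·log₁₀ Σ = 89.8 dB.

89.8 dB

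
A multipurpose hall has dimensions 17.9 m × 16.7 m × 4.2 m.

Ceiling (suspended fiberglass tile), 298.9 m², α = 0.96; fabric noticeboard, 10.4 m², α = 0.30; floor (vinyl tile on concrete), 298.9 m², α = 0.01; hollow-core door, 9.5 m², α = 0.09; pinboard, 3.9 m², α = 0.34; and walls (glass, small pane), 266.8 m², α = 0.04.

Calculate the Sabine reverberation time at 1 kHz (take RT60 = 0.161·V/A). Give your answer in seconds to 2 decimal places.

Total absorption A = 298.9·0.96 + 10.4·0.30 + 298.9·0.01 + 9.5·0.09 + 3.9·0.34 + 266.8·0.04
  = 286.944 + 3.120 + 2.989 + 0.855 + 1.326 + 10.672 = 305.906 m² sabins.
Room volume: 1255.506 m³.
RT60 = 0.161 · V / A = 0.161 × 1255.506 / 305.906 = 0.66 s.

0.66 sec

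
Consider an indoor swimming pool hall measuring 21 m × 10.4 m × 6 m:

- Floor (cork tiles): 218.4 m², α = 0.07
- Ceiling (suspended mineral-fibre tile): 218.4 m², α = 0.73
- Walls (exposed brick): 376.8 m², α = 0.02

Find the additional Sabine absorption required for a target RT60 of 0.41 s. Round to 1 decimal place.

A₁ = Σ Sᵢαᵢ = 218.4*0.07 + 218.4*0.73 + 376.8*0.02 = 182.256 sabins.
V = 1310.4 m³. Required absorption A₂ = 0.161 × 1310.4 / 0.41 = 514.572 sabins.
ΔA = A₂ − A₁ = 514.572 − 182.256 = 332.3 sabins.

332.3 sabins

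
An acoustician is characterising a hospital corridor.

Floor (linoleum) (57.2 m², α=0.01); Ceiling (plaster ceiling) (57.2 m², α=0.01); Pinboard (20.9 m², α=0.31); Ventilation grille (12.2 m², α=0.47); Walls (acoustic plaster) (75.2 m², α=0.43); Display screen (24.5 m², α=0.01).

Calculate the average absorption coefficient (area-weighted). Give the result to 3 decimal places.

Total surface area S = 247.2 m².
Σ(Sᵢαᵢ) = 57.2·0.01 + 57.2·0.01 + 20.9·0.31 + 12.2·0.47 + 75.2·0.43 + 24.5·0.01 = 45.938.
ᾱ = A/S = 0.186.

0.186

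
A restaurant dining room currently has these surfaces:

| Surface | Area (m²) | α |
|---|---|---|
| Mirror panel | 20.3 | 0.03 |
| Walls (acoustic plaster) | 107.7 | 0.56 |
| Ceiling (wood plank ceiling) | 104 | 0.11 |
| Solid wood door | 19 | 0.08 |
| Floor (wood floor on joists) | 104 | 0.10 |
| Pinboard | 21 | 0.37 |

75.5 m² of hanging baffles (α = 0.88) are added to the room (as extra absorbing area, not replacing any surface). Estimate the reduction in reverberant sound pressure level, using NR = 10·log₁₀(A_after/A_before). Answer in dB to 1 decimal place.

2.4 dB

Total absorption A_before = 20.3·0.03 + 107.7·0.56 + 104·0.11 + 19·0.08 + 104·0.10 + 21·0.37
  = 0.609 + 60.312 + 11.440 + 1.520 + 10.400 + 7.770 = 92.051 m² sabins.
Added absorption = 75.5 × 0.88 = 66.440 sabins.
A_after = 92.051 + 66.440 = 158.491 sabins.
Reduction = 10 log₁₀(A_after/A_before) = 10 log₁₀(1.7218) = 2.4 dB.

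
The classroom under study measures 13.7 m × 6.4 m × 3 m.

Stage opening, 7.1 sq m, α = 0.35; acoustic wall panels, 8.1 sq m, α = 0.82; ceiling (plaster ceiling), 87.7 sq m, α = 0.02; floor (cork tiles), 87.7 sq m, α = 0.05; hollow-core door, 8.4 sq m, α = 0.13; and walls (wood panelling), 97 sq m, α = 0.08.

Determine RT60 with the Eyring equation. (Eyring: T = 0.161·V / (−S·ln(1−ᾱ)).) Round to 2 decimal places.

Total surface area S = 7.1 + 8.1 + 87.7 + 87.7 + 8.4 + 97 = 296.0 sq m.
Absorption A = 7.1·0.35 + 8.1·0.82 + 87.7·0.02 + 87.7·0.05 + 8.4·0.13 + 97·0.08 = 24.118 sabins.
Mean coefficient ᾱ = A/S = 0.0815.
−S·ln(1−ᾱ) = −296.0 × ln(1 − 0.0815) = 25.164.
V = 13.7 × 6.4 × 3 = 263.04 m³.
T = 0.161·V/[−S·ln(1−ᾱ)] = 0.161·263.04/25.164 = 1.68 s.

1.68 s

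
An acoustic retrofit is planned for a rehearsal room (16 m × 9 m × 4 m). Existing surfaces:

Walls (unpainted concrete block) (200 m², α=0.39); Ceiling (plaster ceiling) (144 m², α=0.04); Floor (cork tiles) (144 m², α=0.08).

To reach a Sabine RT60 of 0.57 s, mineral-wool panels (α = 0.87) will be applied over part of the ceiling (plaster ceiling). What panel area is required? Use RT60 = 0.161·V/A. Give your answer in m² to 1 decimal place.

81.2

A₁ = Σ Sᵢαᵢ = 200×0.39 + 144×0.04 + 144×0.08 = 95.280 sabins.
V = 576 m³. Target absorption A₂ = 0.161 × 576 / 0.57 = 162.695 sabins.
Absorption to add: 162.695 − 95.280 = 67.415 sabins.
Net gain per m²: Δα = 0.87 − 0.04 = 0.83.
Panel area = 67.415 / 0.83 = 81.2 m².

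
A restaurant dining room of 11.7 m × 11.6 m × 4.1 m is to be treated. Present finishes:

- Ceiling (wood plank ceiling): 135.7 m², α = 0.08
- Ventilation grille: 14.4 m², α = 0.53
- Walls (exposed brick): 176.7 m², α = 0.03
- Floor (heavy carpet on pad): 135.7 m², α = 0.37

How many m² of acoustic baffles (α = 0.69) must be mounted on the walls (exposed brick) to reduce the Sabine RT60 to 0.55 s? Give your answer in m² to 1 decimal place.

134.7

Summing Sᵢαᵢ: 10.856 + 7.632 + 5.301 + 50.209 → A₁ = 73.998 sabins.
V = 556.452 m³. Target absorption A₂ = 0.161 × 556.452 / 0.55 = 162.889 sabins.
Absorption to add: 162.889 − 73.998 = 88.891 sabins.
Each m² of panel replacing the walls (exposed brick) adds (0.69 − 0.03) = 0.66 sabins.
Area = ΔA/Δα = 88.891/0.66 = 134.7 m².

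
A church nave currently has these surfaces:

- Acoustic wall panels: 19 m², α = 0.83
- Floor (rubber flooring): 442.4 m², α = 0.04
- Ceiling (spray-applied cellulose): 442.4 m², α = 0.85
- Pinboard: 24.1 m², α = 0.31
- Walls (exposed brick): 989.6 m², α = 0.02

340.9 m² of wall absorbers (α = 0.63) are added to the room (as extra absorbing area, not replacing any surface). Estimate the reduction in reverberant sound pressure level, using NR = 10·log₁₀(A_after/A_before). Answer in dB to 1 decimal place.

1.7 dB

A_before = Σ Sᵢαᵢ = 19*0.83 + 442.4*0.04 + 442.4*0.85 + 24.1*0.31 + 989.6*0.02 = 436.769 sabins.
Treatment contributes 340.9·0.63 = 214.767 sabins.
A_after = 436.769 + 214.767 = 651.536 sabins.
NR = 10·log₁₀(651.536/436.769) = 1.7 dB.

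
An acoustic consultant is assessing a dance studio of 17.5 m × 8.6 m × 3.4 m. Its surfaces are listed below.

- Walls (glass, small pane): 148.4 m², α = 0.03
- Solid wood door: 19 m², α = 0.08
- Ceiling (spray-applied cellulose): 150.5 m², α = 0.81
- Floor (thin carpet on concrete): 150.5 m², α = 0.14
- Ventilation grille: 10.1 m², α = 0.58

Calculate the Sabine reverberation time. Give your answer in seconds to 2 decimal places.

Summing Sᵢαᵢ: 4.452 + 1.520 + 121.905 + 21.070 + 5.858 → A = 154.805 sabins.
Room volume: 511.7 m³.
RT60 = 0.161 · V / A = 0.161 × 511.7 / 154.805 = 0.53 s.

0.53 sec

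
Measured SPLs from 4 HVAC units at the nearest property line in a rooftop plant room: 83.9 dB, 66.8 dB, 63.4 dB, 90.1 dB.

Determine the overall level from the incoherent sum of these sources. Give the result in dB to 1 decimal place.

91.1 dB

Σ 10^(Lᵢ/10) = 1.276e+09.
L_total = 10·log₁₀(1.276e+09) = 91.1 dB.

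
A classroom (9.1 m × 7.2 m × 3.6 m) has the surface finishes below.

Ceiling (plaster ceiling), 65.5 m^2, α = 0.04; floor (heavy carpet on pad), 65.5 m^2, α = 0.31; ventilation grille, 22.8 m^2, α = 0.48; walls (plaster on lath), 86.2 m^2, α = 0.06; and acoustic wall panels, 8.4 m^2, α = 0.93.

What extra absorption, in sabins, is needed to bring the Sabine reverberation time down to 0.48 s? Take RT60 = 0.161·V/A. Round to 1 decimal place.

32.3 sabins

Equivalent absorption area: A₁ = 65.5×0.04 + 65.5×0.31 + 22.8×0.48 + 86.2×0.06 + 8.4×0.93 = 46.853 m^2.
Target A₂ = 0.161·235.872/0.48 = 79.115 sabins (V = 235.872 m³).
Shortfall: 79.115 − 46.853 = 32.3 sabins.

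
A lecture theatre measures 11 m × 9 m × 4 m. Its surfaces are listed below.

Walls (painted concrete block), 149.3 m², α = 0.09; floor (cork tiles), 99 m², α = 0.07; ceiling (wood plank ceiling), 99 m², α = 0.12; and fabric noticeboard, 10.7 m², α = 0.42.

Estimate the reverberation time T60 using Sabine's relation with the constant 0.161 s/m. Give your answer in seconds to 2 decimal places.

1.74 seconds

Total absorption A = 149.3*0.09 + 99*0.07 + 99*0.12 + 10.7*0.42
  = 13.437 + 6.930 + 11.880 + 4.494 = 36.741 m² sabins.
Volume V = 11 × 9 × 4 = 396 m³.
T = 0.161 V/A = 0.161·396/36.741 = 1.74 s.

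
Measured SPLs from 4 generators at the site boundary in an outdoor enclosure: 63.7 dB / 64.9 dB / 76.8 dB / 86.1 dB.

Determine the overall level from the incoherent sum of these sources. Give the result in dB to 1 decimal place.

86.6 dB

Converting to relative power and adding: 10^(63.7/10) + 10^(64.9/10) + 10^(76.8/10) + 10^(86.1/10) = 4.607e+08.
Combined level = 10 log₁₀(4.607e+08) = 86.6 dB.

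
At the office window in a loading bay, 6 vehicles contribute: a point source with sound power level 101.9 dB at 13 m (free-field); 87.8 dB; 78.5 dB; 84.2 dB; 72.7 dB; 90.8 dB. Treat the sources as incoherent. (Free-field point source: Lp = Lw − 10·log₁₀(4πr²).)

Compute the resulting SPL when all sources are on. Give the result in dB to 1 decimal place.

93.4 dB

Source at 13 m: Lp = 101.9 − 10·log₁₀(4π·13²) = 101.9 − 10·log₁₀(2123.717) = 68.6 dB.
Σ 10^(Lᵢ/10) = 2.165e+09.
Back to dB: 10·log₁₀ Σ = 93.4 dB.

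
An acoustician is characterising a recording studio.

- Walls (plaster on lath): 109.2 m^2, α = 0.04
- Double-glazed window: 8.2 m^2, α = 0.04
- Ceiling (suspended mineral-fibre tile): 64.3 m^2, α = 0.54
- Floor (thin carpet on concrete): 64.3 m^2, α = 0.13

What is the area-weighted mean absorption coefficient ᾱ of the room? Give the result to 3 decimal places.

0.194

Total surface area S = 246.0 m^2.
Σ(Sᵢαᵢ) = 109.2×0.04 + 8.2×0.04 + 64.3×0.54 + 64.3×0.13 = 47.777.
ᾱ = A/S = 0.194.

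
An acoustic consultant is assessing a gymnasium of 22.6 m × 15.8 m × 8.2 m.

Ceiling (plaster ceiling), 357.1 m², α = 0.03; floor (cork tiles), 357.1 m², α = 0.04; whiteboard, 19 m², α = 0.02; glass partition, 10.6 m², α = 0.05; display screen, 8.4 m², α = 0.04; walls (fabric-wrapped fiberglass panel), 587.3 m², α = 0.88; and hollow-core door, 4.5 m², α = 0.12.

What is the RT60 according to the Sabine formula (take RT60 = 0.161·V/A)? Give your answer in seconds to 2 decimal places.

Total absorption A = 357.1×0.03 + 357.1×0.04 + 19×0.02 + 10.6×0.05 + 8.4×0.04 + 587.3×0.88 + 4.5×0.12
  = 10.713 + 14.284 + 0.380 + 0.530 + 0.336 + 516.824 + 0.540 = 543.607 m² sabins.
V = 22.6·15.8·8.2 = 2928.056 m³.
Sabine: RT60 = 0.161 × 2928.056 / 543.607 = 0.87 s.

0.87 s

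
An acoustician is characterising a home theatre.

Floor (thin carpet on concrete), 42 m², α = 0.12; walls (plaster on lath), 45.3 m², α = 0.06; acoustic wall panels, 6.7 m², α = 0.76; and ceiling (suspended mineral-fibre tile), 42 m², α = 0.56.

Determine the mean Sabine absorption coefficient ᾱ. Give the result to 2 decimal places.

S = Σ Sᵢ = 42 + 45.3 + 6.7 + 42 = 136.0 m².
A = 42*0.12 + 45.3*0.06 + 6.7*0.76 + 42*0.56 = 36.370 sabins.
ᾱ = A/S = 0.27.

0.27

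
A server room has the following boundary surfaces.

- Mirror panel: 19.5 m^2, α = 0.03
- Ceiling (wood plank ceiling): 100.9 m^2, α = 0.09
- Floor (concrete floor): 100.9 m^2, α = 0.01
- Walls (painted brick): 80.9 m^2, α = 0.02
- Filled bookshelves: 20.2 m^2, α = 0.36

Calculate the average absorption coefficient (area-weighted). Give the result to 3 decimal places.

Total surface area S = 322.4 m^2.
Σ(Sᵢαᵢ) = 19.5×0.03 + 100.9×0.09 + 100.9×0.01 + 80.9×0.02 + 20.2×0.36 = 19.565.
ᾱ = A/S = 0.061.

0.061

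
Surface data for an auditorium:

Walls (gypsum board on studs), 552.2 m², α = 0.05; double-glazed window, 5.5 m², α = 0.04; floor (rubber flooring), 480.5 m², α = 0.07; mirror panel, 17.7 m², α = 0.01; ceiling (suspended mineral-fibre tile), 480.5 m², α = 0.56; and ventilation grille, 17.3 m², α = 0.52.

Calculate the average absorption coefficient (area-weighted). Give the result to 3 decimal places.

0.219

Total surface area S = 1553.7 m².
Weighted sum Σ Sα = 339.718.
ᾱ = 339.718 / 1553.7 = 0.219.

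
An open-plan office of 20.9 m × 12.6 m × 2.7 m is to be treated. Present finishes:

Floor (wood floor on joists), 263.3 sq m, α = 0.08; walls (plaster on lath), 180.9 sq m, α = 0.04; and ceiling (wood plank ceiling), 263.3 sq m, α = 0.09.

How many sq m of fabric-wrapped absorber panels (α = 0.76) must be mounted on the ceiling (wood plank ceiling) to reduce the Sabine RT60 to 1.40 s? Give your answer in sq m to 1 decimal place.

Total absorption A₁ = 263.3×0.08 + 180.9×0.04 + 263.3×0.09
  = 21.064 + 7.236 + 23.697 = 51.997 sq m sabins.
Required A₂ = 0.161·711.018/1.40 = 81.767 sabins.
ΔA needed = 81.767 − 51.997 = 29.770 sabins.
Each sq m of panel replacing the ceiling (wood plank ceiling) adds (0.76 − 0.09) = 0.67 sabins.
Panel area = 29.770 / 0.67 = 44.4 sq m.

44.4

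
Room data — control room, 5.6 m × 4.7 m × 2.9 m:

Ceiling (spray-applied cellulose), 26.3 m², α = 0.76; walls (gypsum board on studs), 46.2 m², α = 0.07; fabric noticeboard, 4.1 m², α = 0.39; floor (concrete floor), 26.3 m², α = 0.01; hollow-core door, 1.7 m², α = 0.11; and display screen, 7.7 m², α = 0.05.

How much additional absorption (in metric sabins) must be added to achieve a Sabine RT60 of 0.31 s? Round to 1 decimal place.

Equivalent absorption area: A₁ = 26.3·0.76 + 46.2·0.07 + 4.1·0.39 + 26.3·0.01 + 1.7·0.11 + 7.7·0.05 = 25.656 m².
Target A₂ = 0.161·76.328/0.31 = 39.641 sabins (V = 76.328 m³).
Additional absorption ΔA = 39.641 − 25.656 = 14.0 sabins.

14.0 sabins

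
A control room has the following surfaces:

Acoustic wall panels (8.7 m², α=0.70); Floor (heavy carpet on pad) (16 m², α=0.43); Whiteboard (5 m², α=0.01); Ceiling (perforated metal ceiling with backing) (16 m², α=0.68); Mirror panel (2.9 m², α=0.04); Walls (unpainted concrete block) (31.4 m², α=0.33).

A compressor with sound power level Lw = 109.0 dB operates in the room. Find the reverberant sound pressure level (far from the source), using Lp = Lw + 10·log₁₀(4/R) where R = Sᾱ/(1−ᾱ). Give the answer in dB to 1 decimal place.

97.2 dB

A = 34.378 sabins; S = 80.0 m².
ᾱ = 34.378/80.0 = 0.4297; R = Sᾱ/(1−ᾱ) = 34.378/(1−0.4297) = 60.281 m².
Lp = 109.0 + 10·log₁₀(4/60.281) = 109.0 + (-11.78) = 97.2 dB.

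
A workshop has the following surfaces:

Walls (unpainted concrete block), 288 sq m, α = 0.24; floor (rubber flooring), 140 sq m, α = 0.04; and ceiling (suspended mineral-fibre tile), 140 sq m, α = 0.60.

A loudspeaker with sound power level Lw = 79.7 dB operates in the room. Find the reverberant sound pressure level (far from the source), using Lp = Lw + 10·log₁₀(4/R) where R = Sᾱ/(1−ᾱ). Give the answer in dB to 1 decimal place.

Σ(Sᵢαᵢ) = 288×0.24 + 140×0.04 + 140×0.60 = 158.720; total area S = 568.0 sq m.
ᾱ = 0.2794, so room constant R = A/(1−ᾱ) = 220.261 sq m.
Lp = 79.7 + 10·log₁₀(4/220.261) = 79.7 + (-17.41) = 62.3 dB.

62.3 dB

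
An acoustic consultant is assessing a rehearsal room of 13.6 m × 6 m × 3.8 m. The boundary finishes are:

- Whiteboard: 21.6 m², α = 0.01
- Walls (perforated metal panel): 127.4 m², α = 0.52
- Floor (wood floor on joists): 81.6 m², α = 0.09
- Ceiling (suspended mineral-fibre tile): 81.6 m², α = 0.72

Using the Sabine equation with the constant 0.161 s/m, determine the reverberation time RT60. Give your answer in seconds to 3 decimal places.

A = Σ Sᵢαᵢ = 21.6·0.01 + 127.4·0.52 + 81.6·0.09 + 81.6·0.72 = 132.560 sabins.
Room volume: 310.08 m³.
Sabine: RT60 = 0.161 × 310.08 / 132.560 = 0.377 s.

0.377 sec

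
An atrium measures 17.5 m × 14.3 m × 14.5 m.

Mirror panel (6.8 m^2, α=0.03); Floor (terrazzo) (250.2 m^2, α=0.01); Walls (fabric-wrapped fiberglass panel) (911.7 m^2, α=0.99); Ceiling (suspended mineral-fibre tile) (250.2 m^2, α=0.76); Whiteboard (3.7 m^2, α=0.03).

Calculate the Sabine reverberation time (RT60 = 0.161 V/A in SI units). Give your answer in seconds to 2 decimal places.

Equivalent absorption area: A = 6.8×0.03 + 250.2×0.01 + 911.7×0.99 + 250.2×0.76 + 3.7×0.03 = 1095.552 m^2.
Room volume: 3628.625 m³.
RT60 = 0.161 · V / A = 0.161 × 3628.625 / 1095.552 = 0.53 s.

0.53 s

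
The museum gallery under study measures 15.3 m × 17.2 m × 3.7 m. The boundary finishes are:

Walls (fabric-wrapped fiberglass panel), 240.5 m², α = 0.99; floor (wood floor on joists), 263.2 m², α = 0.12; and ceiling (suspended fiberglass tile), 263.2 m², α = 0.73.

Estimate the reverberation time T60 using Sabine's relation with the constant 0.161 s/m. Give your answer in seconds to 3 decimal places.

0.339 sec

Summing Sᵢαᵢ: 238.095 + 31.584 + 192.136 → A = 461.815 sabins.
Volume V = 15.3 × 17.2 × 3.7 = 973.692 m³.
RT60 = 0.161 · V / A = 0.161 × 973.692 / 461.815 = 0.339 s.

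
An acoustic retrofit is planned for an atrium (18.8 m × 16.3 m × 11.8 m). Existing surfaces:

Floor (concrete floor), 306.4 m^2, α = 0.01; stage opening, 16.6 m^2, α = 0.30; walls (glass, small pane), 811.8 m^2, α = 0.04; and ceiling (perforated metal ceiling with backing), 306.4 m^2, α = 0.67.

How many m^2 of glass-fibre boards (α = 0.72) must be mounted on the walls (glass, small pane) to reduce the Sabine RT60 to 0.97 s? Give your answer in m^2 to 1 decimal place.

Equivalent absorption area: A₁ = 306.4·0.01 + 16.6·0.30 + 811.8·0.04 + 306.4·0.67 = 245.804 m^2.
V = 3615.992 m³. Target absorption A₂ = 0.161 × 3615.992 / 0.97 = 600.180 sabins.
Absorption to add: 600.180 − 245.804 = 354.376 sabins.
Each m^2 of panel replacing the walls (glass, small pane) adds (0.72 − 0.04) = 0.68 sabins.
Panel area = 354.376 / 0.68 = 521.1 m^2.

521.1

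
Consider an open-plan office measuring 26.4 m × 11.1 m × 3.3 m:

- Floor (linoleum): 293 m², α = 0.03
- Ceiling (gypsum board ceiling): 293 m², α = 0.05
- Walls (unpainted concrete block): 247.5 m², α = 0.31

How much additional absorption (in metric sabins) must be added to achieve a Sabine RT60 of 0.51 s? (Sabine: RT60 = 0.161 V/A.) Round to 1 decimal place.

Equivalent absorption area: A₁ = 293*0.03 + 293*0.05 + 247.5*0.31 = 100.165 m².
V = 967.032 m³. Required absorption A₂ = 0.161 × 967.032 / 0.51 = 305.279 sabins.
Shortfall: 305.279 − 100.165 = 205.1 sabins.

205.1 sabins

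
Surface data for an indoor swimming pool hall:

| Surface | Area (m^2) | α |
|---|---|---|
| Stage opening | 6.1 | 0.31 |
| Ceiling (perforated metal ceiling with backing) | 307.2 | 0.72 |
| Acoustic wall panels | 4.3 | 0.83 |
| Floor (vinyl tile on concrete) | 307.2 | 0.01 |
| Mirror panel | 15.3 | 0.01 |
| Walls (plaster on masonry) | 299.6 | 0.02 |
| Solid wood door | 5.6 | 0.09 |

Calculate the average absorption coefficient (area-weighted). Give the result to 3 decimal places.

0.250

Total surface area S = 945.3 m^2.
Weighted sum Σ Sα = 236.365.
ᾱ = A/S = 0.250.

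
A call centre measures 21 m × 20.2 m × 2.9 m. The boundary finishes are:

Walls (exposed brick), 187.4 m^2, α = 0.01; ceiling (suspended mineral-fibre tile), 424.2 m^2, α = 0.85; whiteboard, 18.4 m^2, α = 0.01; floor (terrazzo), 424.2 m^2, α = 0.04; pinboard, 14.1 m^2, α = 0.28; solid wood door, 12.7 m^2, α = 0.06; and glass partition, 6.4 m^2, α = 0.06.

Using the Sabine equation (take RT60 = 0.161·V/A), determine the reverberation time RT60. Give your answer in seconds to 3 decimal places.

Equivalent absorption area: A = 187.4×0.01 + 424.2×0.85 + 18.4×0.01 + 424.2×0.04 + 14.1×0.28 + 12.7×0.06 + 6.4×0.06 = 384.690 m^2.
Room volume: 1230.18 m³.
T = 0.161 V/A = 0.161·1230.18/384.690 = 0.515 s.

0.515 sec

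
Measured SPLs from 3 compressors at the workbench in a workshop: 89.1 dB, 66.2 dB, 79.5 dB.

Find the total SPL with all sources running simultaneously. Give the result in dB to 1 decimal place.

89.6 dB

Converting to relative power and adding: 10^(89.1/10) + 10^(66.2/10) + 10^(79.5/10) = 9.061e+08.
Combined level = 10 log₁₀(9.061e+08) = 89.6 dB.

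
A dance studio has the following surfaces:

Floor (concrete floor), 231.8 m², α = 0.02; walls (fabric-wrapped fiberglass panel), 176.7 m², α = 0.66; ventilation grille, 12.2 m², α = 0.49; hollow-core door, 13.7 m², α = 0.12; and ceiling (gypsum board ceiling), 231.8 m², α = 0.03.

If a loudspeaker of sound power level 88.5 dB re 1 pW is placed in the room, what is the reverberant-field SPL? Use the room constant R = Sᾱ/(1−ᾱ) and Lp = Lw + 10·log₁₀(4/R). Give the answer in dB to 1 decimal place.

72.2 dB

A = 135.834 sabins; S = 666.2 m².
ᾱ = 0.2039, so room constant R = A/(1−ᾱ) = 170.624 m².
Lp = Lw + 10 log₁₀(4/R) = 88.5 -16.30 = 72.2 dB.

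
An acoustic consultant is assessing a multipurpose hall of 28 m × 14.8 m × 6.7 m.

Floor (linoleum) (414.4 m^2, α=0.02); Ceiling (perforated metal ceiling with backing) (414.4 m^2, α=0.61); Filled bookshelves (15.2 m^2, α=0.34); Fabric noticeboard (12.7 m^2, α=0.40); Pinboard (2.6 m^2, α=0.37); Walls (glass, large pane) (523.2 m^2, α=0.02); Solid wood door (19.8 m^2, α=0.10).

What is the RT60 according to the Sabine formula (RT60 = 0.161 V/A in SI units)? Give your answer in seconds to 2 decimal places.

1.57 seconds

Equivalent absorption area: A = 414.4·0.02 + 414.4·0.61 + 15.2·0.34 + 12.7·0.40 + 2.6·0.37 + 523.2·0.02 + 19.8·0.10 = 284.726 m^2.
Room volume: 2776.48 m³.
Sabine: RT60 = 0.161 × 2776.48 / 284.726 = 1.57 s.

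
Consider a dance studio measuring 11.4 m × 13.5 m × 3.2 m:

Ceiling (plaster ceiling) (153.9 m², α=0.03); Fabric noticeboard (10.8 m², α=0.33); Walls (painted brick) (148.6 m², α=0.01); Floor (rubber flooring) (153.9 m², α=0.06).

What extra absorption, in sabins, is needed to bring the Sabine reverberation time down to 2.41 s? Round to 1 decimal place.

14.0 sabins

Equivalent absorption area: A₁ = 153.9*0.03 + 10.8*0.33 + 148.6*0.01 + 153.9*0.06 = 18.901 m².
Target A₂ = 0.161·492.48/2.41 = 32.900 sabins (V = 492.48 m³).
ΔA = A₂ − A₁ = 32.900 − 18.901 = 14.0 sabins.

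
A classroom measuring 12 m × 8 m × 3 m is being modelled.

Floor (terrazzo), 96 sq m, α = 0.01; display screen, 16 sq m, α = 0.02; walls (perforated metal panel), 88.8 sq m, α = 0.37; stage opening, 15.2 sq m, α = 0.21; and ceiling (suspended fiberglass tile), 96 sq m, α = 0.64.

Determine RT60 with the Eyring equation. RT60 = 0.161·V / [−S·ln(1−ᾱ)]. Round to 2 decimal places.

Total surface area S = 96 + 16 + 88.8 + 15.2 + 96 = 312.0 sq m.
Σ(Sᵢαᵢ) = 96·0.01 + 16·0.02 + 88.8·0.37 + 15.2·0.21 + 96·0.64 = 98.768.
Mean coefficient ᾱ = A/S = 0.3166.
−S·ln(1−ᾱ) = −312.0 × ln(1 − 0.3166) = 118.771.
V = 12 × 8 × 3 = 288 m³.
T = 0.161·V/[−S·ln(1−ᾱ)] = 0.161·288/118.771 = 0.39 s.

0.39 s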